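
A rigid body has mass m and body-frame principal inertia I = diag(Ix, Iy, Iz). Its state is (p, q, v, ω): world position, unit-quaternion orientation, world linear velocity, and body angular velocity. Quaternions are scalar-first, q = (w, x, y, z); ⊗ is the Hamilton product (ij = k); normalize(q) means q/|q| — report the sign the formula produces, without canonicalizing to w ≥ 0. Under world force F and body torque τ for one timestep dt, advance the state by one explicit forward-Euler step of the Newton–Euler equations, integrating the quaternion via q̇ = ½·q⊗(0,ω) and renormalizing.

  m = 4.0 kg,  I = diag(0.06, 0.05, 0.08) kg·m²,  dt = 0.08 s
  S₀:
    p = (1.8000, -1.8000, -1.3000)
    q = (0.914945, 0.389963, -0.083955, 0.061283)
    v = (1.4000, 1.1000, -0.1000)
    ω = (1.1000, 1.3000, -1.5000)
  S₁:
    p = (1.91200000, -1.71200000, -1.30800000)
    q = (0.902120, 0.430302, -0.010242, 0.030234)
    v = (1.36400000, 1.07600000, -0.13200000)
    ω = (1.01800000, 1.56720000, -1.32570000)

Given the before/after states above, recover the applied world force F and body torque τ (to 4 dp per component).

F = (-1.8000, -1.2000, -1.6000)
τ = (-0.1200, 0.2000, 0.1600)

velocity change Δv = (-0.03600000, -0.02400000, -0.03200000)
m·(v₁−v₀)/dt = (-1.8000, -1.2000, -1.6000)
ω₁ − ω₀ = (-0.08200000, 0.26720000, 0.17430000)
I·α + gyro = (-0.1200, 0.2000, 0.1600)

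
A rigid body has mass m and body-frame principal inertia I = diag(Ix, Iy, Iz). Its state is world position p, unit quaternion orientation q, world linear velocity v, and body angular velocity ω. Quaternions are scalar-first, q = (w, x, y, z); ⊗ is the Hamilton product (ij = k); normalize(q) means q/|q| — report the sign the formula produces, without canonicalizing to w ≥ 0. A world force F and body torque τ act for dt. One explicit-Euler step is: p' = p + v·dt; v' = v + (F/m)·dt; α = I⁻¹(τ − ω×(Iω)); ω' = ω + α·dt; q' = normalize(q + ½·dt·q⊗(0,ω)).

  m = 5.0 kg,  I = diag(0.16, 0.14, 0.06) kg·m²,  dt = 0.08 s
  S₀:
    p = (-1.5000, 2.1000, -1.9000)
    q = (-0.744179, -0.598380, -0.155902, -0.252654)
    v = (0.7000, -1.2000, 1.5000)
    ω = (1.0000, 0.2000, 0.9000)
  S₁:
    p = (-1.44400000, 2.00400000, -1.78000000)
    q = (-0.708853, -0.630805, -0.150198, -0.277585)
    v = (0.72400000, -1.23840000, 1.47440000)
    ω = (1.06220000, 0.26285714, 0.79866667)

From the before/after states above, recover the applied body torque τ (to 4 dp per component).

τ = (0.1100, 0.2000, -0.0800)

Δω = ω₁−ω₀ = (0.06220000, 0.06285714, -0.10133333)
ω₀×(Iω₀) = (-0.0144, 0.0900, -0.0040)
τ = I·(Δω/dt) + ω₀×(Iω₀) = (0.1100, 0.2000, -0.0800)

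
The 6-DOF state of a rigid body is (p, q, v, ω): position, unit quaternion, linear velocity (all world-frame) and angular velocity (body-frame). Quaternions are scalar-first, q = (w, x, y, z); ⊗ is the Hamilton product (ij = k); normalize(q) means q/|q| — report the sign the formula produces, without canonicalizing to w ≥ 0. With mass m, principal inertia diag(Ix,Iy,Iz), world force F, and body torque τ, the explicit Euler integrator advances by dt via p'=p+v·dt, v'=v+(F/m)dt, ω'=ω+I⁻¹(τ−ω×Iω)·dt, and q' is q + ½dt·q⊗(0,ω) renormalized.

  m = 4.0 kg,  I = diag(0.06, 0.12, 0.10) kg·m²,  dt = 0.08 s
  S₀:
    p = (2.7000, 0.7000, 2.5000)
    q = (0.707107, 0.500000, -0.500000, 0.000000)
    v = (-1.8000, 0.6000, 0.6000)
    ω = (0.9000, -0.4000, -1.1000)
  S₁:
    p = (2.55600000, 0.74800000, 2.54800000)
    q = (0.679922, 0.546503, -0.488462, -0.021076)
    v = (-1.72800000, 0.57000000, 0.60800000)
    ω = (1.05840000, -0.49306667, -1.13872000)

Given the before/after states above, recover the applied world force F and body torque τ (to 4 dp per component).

velocity change Δv = (0.07200000, -0.03000000, 0.00800000)
applied force F = (3.6000, -1.5000, 0.4000)
Δω = ω₁−ω₀ = (0.15840000, -0.09306667, -0.03872000)
applied torque τ = (0.1100, -0.1000, -0.0700)

F = (3.6000, -1.5000, 0.4000)
τ = (0.1100, -0.1000, -0.0700)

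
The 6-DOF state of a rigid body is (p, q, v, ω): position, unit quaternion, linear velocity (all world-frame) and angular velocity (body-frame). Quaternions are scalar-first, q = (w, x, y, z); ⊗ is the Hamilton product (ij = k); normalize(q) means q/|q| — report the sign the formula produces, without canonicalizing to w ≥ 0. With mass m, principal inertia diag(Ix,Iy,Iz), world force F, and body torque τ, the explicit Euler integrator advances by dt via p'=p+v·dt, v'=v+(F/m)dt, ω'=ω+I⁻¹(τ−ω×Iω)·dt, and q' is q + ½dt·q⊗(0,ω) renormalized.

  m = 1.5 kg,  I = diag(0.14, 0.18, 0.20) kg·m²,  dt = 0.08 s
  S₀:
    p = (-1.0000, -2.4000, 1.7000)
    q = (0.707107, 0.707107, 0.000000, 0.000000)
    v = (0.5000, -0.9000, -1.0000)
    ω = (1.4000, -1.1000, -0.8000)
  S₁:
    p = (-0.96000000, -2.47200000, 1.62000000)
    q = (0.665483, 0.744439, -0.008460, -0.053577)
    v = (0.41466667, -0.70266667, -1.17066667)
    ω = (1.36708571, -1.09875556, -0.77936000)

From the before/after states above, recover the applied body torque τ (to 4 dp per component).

rate change Δω = (-0.03291429, 0.00124444, 0.02064000)
precession coupling = (0.0176, 0.0672, -0.0616)
τ = I·(Δω/dt) + ω₀×(Iω₀) = (-0.0400, 0.0700, -0.0100)

τ = (-0.0400, 0.0700, -0.0100)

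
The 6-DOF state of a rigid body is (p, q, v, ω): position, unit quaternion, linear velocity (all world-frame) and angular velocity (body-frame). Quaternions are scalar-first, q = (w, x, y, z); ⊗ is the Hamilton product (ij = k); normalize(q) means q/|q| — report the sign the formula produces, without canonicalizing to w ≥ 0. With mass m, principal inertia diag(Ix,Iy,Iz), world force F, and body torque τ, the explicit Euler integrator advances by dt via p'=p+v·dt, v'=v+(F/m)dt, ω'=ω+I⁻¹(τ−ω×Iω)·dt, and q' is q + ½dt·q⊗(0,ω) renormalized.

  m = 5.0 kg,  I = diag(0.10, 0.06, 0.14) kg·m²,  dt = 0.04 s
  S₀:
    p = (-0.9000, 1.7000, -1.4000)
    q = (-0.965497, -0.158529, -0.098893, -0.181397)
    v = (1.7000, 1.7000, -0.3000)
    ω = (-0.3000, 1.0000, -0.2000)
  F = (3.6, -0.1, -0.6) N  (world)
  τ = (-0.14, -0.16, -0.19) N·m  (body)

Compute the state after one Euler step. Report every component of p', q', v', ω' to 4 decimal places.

a = F/m = (0.7200, -0.0200, -0.1200)
p + v·dt = (-0.8320, 1.7680, -1.4120)
v + (F/m)dt = (1.7288, 1.6992, -0.3048)
gyro term ω×Iω = (-0.0160, -0.0024, 0.0120)
(τ − ω×Iω)/I = (-1.2400, -2.6267, -1.4429)
ω + α·dt = (-0.3496, 0.8949, -0.2577)
Hamilton product q⊗(0,ω) = (0.0150549, 0.4908247, -0.9427837, 0.0049025)
q' = normalize(q + ½dt·q⊗(0,ω)) = (-0.9650, -0.1487, -0.1177, -0.1813)

p' = (-0.8320, 1.7680, -1.4120)
q' = (-0.9650, -0.1487, -0.1177, -0.1813)
v' = (1.7288, 1.6992, -0.3048)
ω' = (-0.3496, 0.8949, -0.2577)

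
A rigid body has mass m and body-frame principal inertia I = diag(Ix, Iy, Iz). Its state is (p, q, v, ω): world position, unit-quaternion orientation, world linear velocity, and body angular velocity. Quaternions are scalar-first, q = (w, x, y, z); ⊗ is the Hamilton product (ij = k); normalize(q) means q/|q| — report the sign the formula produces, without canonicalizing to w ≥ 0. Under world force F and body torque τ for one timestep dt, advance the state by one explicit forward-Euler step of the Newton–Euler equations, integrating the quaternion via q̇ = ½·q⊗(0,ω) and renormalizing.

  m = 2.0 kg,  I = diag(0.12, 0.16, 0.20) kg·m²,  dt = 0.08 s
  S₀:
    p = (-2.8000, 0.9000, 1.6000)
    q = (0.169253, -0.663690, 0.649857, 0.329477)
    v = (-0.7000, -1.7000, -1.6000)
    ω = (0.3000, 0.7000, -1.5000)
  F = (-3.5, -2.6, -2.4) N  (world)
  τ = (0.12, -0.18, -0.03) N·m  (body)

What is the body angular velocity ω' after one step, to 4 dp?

precession coupling ω×(Iω) = (-0.0420, 0.0360, 0.0084)
(τ − ω×Iω)/I = (1.3500, -1.3500, -0.1920)
ω + α·dt = (0.4080, 0.5920, -1.5154)

ω' = (0.4080, 0.5920, -1.5154)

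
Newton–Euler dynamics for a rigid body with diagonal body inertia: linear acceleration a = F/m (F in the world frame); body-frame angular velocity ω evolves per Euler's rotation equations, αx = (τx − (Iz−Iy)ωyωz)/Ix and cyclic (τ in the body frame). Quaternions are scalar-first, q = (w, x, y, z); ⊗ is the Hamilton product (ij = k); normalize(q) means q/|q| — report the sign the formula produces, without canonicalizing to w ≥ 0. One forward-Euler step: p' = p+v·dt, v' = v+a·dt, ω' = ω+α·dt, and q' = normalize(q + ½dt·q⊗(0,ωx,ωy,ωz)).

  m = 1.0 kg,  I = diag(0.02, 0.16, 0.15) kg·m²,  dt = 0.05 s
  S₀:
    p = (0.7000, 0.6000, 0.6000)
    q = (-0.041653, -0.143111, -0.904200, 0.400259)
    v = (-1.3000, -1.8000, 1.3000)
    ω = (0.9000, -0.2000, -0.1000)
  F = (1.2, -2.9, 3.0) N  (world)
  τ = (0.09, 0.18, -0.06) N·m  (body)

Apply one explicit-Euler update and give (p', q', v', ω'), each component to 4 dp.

a = (1.2000, -2.9000, 3.0000)
p + v·dt = (0.6350, 0.5100, 0.6650)
v + (F/m)dt = (-1.2400, -1.9450, 1.4500)
precession coupling ω×(Iω) = (-0.0002, 0.0117, -0.0252)
(τ − ω×Iω)/I = (4.5100, 1.0519, -0.2320)
ω + α·dt = (1.1255, -0.1474, -0.1116)
Hamilton product q⊗(0,ω) = (-0.0120142, 0.1329841, 0.3542526, 0.8465675)
q' = normalize(q + ½dt·q⊗(0,ω)) = (-0.0419, -0.1397, -0.8951, 0.4213)

p' = (0.6350, 0.5100, 0.6650)
q' = (-0.0419, -0.1397, -0.8951, 0.4213)
v' = (-1.2400, -1.9450, 1.4500)
ω' = (1.1255, -0.1474, -0.1116)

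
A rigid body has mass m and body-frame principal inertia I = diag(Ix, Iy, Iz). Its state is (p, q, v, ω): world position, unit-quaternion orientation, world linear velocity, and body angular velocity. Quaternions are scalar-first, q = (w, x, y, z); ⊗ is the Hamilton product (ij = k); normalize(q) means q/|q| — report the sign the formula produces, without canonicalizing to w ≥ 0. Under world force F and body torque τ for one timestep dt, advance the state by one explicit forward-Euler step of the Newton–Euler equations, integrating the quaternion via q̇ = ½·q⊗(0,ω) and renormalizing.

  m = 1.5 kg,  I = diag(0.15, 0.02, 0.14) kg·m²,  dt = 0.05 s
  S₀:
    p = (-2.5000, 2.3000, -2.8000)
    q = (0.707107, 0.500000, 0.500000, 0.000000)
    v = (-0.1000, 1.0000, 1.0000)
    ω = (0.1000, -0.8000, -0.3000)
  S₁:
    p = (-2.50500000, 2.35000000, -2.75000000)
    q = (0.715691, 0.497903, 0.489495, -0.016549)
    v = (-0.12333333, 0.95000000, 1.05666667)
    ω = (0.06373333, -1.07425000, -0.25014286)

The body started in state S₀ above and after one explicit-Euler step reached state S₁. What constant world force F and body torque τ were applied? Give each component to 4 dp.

F = (-0.7000, -1.5000, 1.7000)
τ = (-0.0800, -0.1100, 0.1500)

rate change Δω = (-0.03626667, -0.27425000, 0.04985714)
ω₀×(Iω₀) = (0.0288, -0.0003, 0.0104)
τ = I·(Δω/dt) + ω₀×(Iω₀) = (-0.0800, -0.1100, 0.1500)
v₁ − v₀ = (-0.02333333, -0.05000000, 0.05666667)
applied force F = (-0.7000, -1.5000, 1.7000)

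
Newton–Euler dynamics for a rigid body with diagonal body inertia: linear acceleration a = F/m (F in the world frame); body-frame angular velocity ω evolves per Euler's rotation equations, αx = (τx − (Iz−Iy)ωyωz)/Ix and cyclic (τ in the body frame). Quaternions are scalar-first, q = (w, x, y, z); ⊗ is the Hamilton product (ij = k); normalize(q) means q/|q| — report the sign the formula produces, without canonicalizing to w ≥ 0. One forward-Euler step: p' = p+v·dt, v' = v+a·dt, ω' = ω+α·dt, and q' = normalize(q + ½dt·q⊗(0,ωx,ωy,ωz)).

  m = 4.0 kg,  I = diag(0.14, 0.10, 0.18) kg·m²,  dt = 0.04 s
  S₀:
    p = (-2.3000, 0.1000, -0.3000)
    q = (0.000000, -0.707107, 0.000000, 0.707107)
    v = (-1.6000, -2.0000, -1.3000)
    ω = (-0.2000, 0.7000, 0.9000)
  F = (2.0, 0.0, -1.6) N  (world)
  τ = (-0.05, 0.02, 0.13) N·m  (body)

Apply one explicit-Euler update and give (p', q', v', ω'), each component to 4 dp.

gyro term ω×Iω = (0.0504, 0.0072, 0.0056)
(τ − ω×Iω)/I = (-0.7171, 0.1280, 0.6911)
ω + α·dt = (-0.2287, 0.7051, 0.9276)
q⊗(0,ω) = (-0.7778177, -0.4949749, 0.4949749, -0.4949749)
updated quaternion q' = (-0.0156, -0.7168, 0.0099, 0.6970)
p + v·dt = (-2.3640, 0.0200, -0.3520)
v' = v + a·dt = (-1.5800, -2.0000, -1.3160)

p' = (-2.3640, 0.0200, -0.3520)
q' = (-0.0156, -0.7168, 0.0099, 0.6970)
v' = (-1.5800, -2.0000, -1.3160)
ω' = (-0.2287, 0.7051, 0.9276)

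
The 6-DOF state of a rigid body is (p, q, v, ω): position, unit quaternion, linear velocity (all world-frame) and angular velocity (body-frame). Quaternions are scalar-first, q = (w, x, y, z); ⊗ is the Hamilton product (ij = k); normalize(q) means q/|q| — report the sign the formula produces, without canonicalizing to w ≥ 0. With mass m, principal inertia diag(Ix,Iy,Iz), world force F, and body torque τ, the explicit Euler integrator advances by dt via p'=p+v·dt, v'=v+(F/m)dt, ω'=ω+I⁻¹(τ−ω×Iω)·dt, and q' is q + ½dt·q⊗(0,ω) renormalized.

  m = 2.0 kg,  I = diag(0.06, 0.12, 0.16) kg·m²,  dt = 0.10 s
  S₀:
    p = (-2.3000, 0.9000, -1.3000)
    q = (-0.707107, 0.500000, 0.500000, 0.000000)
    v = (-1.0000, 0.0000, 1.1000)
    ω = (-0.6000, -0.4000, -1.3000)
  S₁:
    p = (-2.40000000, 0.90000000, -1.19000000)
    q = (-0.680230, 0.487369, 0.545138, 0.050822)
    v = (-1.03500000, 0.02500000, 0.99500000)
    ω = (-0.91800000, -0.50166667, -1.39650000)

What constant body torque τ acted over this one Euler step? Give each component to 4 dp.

τ = (-0.1700, -0.2000, -0.1400)

ω₁ − ω₀ = (-0.31800000, -0.10166667, -0.09650000)
gyro term ω₀×Iω₀ = (0.0208, -0.0780, 0.0144)
applied torque τ = (-0.1700, -0.2000, -0.1400)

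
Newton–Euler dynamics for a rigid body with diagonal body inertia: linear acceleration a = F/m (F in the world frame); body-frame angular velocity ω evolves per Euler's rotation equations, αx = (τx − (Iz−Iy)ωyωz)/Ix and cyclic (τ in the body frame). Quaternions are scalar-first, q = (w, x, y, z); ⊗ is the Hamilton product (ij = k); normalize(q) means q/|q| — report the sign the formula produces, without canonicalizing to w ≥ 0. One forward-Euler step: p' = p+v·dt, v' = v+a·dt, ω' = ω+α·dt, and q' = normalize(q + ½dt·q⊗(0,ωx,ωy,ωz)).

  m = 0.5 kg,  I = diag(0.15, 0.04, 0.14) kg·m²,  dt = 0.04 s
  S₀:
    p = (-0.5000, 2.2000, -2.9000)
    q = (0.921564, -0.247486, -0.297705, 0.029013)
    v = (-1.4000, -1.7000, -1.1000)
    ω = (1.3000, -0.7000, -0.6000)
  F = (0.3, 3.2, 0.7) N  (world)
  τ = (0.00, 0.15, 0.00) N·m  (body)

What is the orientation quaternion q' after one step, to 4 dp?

q' = (0.9237, -0.2194, -0.3127, 0.0291)

Hamilton product q⊗(0,ω) = (0.1307461, 1.3969653, -0.7558695, 0.0073183)
q' = normalize(q + ½dt·q⊗(0,ω)) = (0.9237, -0.2194, -0.3127, 0.0291)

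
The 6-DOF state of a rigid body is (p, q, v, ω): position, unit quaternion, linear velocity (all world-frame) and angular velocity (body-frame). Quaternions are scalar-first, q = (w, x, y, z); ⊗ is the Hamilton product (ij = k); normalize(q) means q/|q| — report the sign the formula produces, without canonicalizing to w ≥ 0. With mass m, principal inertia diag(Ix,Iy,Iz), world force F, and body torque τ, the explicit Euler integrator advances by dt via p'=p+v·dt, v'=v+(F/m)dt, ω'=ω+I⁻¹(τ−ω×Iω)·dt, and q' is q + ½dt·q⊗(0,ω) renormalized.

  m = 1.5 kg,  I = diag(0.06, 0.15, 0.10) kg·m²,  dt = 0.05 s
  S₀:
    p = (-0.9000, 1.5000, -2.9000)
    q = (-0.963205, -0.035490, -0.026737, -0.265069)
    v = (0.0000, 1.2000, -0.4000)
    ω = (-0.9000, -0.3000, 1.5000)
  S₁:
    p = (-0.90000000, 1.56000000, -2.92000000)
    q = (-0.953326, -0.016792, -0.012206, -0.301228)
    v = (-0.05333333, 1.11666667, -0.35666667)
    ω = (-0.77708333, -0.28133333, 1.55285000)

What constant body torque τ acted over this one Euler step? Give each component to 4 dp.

τ = (0.1700, 0.1100, 0.1300)

Δω = ω₁−ω₀ = (0.12291667, 0.01866667, 0.05285000)
τ = I·(Δω/dt) + ω₀×(Iω₀) = (0.1700, 0.1100, 0.1300)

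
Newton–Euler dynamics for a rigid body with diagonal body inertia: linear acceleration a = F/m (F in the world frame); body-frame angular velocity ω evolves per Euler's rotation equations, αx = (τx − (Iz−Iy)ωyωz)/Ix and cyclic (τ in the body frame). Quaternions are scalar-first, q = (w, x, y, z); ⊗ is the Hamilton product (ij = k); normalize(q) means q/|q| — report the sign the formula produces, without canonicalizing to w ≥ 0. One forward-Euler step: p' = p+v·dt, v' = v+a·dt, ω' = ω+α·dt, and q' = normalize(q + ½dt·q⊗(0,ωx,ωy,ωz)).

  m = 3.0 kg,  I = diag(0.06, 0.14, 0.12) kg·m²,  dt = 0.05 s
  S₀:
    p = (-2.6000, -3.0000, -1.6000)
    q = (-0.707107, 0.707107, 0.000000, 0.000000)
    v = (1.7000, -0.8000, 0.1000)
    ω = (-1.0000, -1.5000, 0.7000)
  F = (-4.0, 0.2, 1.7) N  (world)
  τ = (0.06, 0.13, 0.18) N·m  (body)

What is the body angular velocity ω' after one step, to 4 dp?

gyro term ω×Iω = (0.0210, 0.0420, 0.1200)
angular accel α = (0.6500, 0.6286, 0.5000)
new body rate ω' = (-0.9675, -1.4686, 0.7250)

ω' = (-0.9675, -1.4686, 0.7250)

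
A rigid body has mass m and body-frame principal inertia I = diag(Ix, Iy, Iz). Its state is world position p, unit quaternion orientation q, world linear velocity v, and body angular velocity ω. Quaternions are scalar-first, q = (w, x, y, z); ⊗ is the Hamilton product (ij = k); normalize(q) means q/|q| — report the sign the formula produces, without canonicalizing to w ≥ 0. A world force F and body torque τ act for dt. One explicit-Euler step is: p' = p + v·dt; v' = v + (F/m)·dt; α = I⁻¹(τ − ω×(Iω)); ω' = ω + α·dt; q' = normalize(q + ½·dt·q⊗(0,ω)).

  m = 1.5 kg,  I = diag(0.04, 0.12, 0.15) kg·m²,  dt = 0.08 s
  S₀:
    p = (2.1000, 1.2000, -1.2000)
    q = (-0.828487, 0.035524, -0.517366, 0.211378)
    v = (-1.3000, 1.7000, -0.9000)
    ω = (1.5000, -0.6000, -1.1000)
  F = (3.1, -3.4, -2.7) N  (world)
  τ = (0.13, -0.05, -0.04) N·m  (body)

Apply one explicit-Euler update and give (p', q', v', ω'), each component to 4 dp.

p' = (1.9960, 1.3360, -1.2720)
q' = (-0.8312, 0.0136, -0.4818, 0.2772)
v' = (-1.1347, 1.5187, -1.0440)
ω' = (1.7204, -0.7543, -1.0829)

a = F/m = (2.0667, -2.2667, -1.8000)
p + v·dt = (1.9960, 1.3360, -1.2720)
v' = v + a·dt = (-1.1347, 1.5187, -1.0440)
ω×(Iω) gyroscopic = (0.0198, 0.1815, -0.0720)
α = I⁻¹(τ − ω×Iω) = (2.7550, -1.9292, 0.2133)
ω + α·dt = (1.7204, -0.7543, -1.0829)
q⊗(0,ω) = (-0.1311898, -0.5468011, 0.8532356, 1.6660703)
q' = normalize(q + ½dt·q⊗(0,ω)) = (-0.8312, 0.0136, -0.4818, 0.2772)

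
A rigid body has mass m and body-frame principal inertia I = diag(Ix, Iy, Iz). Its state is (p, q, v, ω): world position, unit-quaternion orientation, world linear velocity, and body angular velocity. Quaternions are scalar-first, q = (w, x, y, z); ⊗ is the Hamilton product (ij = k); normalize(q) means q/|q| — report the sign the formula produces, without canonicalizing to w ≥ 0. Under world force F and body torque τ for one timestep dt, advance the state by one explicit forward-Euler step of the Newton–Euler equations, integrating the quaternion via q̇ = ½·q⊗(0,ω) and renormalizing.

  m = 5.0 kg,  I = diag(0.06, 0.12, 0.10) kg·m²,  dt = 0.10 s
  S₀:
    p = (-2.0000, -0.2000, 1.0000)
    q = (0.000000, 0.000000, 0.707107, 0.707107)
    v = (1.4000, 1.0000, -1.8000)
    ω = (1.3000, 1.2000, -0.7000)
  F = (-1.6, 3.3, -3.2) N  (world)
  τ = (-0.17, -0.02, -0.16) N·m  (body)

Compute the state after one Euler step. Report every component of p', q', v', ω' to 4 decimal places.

α = I⁻¹(τ − ω×Iω) = (-3.1133, -0.4700, -2.5360)
ω' = ω + α·dt = (0.9887, 1.1530, -0.9536)
q⊗(0,ω) = (-0.3535535, -1.3435033, 0.9192391, -0.9192391)
updated quaternion q' = (-0.0176, -0.0669, 0.7497, 0.6582)
p' = p + v·dt = (-1.8600, -0.1000, 0.8200)
v + (F/m)dt = (1.3680, 1.0660, -1.8640)

p' = (-1.8600, -0.1000, 0.8200)
q' = (-0.0176, -0.0669, 0.7497, 0.6582)
v' = (1.3680, 1.0660, -1.8640)
ω' = (0.9887, 1.1530, -0.9536)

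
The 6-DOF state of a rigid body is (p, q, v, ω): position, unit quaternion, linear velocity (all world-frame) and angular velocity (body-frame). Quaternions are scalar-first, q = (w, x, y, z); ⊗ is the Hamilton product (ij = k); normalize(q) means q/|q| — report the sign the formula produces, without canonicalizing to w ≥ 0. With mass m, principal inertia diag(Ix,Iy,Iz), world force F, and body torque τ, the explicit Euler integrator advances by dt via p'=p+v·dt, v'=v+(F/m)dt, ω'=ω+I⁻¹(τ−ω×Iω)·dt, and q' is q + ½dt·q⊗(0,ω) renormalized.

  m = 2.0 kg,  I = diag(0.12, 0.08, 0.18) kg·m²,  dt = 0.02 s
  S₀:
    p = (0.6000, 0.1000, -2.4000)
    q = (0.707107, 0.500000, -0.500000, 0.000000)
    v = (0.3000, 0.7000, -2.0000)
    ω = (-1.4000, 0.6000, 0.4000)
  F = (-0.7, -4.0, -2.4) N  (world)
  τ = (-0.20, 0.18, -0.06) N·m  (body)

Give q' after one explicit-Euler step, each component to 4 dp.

q' = (0.7170, 0.4880, -0.4977, -0.0012)

q⊗(0,ω) = (1.0000000, -1.1899498, 0.2242642, -0.1171572)
updated quaternion q' = (0.7170, 0.4880, -0.4977, -0.0012)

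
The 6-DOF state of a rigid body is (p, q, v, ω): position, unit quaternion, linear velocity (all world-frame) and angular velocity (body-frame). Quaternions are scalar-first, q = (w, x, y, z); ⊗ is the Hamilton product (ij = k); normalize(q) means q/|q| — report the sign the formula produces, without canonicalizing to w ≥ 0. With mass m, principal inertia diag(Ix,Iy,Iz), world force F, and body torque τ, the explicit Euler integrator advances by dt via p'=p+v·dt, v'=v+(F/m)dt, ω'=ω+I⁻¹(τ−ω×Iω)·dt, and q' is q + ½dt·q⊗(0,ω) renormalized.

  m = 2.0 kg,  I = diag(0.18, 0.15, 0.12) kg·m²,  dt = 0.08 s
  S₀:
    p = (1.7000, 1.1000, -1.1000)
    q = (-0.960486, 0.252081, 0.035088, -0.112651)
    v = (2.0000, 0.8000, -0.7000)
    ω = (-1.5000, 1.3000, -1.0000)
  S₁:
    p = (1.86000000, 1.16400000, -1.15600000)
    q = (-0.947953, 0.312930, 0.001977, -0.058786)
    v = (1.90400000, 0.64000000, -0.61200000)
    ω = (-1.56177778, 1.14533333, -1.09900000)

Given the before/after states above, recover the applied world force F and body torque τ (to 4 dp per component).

F = (-2.4000, -4.0000, 2.2000)
τ = (-0.1000, -0.2000, -0.0900)

Δv = v₁−v₀ = (-0.09600000, -0.16000000, 0.08800000)
m·(v₁−v₀)/dt = (-2.4000, -4.0000, 2.2000)
rate change Δω = (-0.06177778, -0.15466667, -0.09900000)
τ = I·(Δω/dt) + ω₀×(Iω₀) = (-0.1000, -0.2000, -0.0900)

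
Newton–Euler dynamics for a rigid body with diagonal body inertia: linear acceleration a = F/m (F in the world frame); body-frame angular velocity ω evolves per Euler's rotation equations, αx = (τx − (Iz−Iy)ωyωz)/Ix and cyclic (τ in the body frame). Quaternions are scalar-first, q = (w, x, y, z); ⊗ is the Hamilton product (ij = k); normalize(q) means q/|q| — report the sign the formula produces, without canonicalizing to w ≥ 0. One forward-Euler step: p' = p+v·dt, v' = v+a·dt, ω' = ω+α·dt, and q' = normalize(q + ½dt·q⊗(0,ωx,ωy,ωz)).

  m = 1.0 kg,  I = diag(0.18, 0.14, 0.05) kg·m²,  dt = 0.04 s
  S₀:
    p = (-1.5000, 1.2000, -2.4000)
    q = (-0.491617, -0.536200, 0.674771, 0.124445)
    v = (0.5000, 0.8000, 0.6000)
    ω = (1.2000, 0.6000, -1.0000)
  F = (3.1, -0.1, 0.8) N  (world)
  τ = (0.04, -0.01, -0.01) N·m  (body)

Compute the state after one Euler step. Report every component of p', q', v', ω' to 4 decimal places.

p' = (-1.4800, 1.2320, -2.3760)
q' = (-0.4841, -0.5627, 0.6608, 0.1116)
v' = (0.6240, 0.7960, 0.6320)
ω' = (1.1969, 0.6417, -0.9850)

new position p' = (-1.4800, 1.2320, -2.3760)
v' = v + a·dt = (0.6240, 0.7960, 0.6320)
(τ − ω×Iω)/I = (-0.0778, 1.0429, 0.3760)
ω + α·dt = (1.1969, 0.6417, -0.9850)
2q̇ = q⊗(0,ω) = (0.3630224, -1.3393784, -0.6818362, -0.6398282)
q + ½dt·q⊗(0,ω), renormalized = (-0.4841, -0.5627, 0.6608, 0.1116)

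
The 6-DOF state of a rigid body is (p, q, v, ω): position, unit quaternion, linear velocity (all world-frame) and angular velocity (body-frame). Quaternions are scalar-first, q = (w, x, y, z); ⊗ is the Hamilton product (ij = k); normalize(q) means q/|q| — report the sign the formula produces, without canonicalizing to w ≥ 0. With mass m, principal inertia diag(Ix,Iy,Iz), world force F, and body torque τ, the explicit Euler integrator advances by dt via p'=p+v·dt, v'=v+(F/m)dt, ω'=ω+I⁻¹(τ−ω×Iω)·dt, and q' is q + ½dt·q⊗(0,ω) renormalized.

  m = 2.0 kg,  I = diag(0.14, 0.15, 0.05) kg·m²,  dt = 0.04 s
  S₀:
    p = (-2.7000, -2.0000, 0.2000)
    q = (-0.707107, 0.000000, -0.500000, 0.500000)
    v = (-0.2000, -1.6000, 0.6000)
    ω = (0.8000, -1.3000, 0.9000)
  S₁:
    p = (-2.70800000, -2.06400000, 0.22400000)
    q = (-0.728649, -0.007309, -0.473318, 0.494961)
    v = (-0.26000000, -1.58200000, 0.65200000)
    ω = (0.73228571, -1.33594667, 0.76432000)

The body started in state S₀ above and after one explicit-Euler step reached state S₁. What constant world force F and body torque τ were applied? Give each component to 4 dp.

F = (-3.0000, 0.9000, 2.6000)
τ = (-0.1200, -0.0700, -0.1800)

v₁ − v₀ = (-0.06000000, 0.01800000, 0.05200000)
m·(v₁−v₀)/dt = (-3.0000, 0.9000, 2.6000)
ω₁ − ω₀ = (-0.06771429, -0.03594667, -0.13568000)
ω₀×(Iω₀) = (0.1170, 0.0648, -0.0104)
τ = I·(Δω/dt) + ω₀×(Iω₀) = (-0.1200, -0.0700, -0.1800)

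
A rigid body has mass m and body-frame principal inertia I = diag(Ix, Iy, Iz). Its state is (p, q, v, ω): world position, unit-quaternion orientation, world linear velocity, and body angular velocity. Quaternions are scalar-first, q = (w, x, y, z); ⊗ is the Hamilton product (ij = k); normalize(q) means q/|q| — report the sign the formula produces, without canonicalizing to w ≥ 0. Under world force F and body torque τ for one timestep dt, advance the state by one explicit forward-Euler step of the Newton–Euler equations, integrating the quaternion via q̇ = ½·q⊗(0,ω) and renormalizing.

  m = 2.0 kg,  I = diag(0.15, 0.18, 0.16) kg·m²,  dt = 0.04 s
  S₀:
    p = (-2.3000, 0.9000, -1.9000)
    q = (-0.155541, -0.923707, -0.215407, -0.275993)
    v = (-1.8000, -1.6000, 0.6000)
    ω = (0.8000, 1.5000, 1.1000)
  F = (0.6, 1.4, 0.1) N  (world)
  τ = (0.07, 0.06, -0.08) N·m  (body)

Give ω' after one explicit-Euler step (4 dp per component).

gyro term ω×Iω = (-0.0330, -0.0088, 0.0360)
angular accel α = (0.6867, 0.3822, -0.7250)
new body rate ω' = (0.8275, 1.5153, 1.0710)

ω' = (0.8275, 1.5153, 1.0710)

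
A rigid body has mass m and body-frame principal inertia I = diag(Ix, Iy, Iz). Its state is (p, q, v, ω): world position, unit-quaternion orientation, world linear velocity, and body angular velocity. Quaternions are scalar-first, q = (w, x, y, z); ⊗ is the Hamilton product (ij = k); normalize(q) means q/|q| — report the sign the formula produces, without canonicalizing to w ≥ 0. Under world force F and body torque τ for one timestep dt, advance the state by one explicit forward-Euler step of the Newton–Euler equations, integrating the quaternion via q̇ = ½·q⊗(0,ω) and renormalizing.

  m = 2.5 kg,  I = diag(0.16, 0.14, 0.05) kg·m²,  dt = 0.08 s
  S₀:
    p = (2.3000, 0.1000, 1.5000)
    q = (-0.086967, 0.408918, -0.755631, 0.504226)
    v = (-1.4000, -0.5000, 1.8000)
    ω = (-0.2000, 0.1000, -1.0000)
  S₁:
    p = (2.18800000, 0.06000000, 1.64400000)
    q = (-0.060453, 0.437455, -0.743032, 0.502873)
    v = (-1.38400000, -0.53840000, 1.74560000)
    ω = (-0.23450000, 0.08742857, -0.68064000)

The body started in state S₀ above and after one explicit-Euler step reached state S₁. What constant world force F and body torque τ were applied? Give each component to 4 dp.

F = (0.5000, -1.2000, -1.7000)
τ = (-0.0600, 0.0000, 0.2000)

v₁ − v₀ = (0.01600000, -0.03840000, -0.05440000)
applied force F = (0.5000, -1.2000, -1.7000)
ω₁ − ω₀ = (-0.03450000, -0.01257143, 0.31936000)
gyro term ω₀×Iω₀ = (0.0090, 0.0220, 0.0004)
I·α + gyro = (-0.0600, 0.0000, 0.2000)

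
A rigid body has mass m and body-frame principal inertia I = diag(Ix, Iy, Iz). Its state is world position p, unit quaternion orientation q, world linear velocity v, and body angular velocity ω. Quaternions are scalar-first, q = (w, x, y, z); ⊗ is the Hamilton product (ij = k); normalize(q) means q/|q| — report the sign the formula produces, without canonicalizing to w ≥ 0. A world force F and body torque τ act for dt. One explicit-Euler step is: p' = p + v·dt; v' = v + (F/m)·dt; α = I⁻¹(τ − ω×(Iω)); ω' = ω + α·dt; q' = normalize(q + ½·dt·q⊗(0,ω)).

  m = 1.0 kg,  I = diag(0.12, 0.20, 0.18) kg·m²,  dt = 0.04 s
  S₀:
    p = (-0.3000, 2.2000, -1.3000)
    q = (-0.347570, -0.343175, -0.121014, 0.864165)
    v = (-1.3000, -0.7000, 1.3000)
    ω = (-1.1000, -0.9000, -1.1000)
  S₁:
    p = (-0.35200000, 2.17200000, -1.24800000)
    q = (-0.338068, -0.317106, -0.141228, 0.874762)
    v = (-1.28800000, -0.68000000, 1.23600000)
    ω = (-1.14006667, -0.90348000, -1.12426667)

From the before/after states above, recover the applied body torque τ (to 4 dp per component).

Δω = ω₁−ω₀ = (-0.04006667, -0.00348000, -0.02426667)
ω₀×(Iω₀) = (-0.0198, -0.0726, 0.0792)
applied torque τ = (-0.1400, -0.0900, -0.0300)

τ = (-0.1400, -0.0900, -0.0300)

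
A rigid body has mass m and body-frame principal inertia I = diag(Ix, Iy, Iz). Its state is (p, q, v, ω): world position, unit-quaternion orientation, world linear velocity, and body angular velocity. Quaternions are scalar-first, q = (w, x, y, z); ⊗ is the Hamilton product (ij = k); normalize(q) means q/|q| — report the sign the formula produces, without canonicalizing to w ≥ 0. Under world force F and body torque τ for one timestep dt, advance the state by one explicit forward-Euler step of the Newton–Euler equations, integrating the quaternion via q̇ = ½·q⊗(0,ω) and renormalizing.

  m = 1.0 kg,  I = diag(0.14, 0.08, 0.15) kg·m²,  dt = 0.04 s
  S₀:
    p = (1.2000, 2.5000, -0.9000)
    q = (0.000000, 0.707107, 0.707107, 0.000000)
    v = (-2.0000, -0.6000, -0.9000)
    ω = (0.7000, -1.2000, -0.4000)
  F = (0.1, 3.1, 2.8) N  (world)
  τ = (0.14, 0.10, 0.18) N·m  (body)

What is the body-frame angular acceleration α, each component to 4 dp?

precession coupling ω×(Iω) = (0.0336, 0.0028, 0.0504)
angular accel α = (0.7600, 1.2150, 0.8640)

α = (0.7600, 1.2150, 0.8640)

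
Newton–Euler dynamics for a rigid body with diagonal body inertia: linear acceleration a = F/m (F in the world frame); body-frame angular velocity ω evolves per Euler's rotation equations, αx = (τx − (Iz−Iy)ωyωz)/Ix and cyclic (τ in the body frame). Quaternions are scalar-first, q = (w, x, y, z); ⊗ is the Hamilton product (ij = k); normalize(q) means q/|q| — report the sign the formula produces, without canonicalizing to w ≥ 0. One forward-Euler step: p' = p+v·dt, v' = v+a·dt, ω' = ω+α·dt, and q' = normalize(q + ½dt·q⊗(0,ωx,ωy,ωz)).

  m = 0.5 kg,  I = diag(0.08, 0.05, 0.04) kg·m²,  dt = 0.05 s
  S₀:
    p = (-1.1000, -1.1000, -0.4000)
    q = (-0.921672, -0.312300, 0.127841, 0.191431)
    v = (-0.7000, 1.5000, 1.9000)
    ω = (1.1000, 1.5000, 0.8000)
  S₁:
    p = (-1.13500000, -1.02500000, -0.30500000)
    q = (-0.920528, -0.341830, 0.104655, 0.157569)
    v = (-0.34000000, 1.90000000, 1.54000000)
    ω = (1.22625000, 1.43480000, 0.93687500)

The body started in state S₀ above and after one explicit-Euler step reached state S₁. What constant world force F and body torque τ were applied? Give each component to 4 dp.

F = (3.6000, 4.0000, -3.6000)
τ = (0.1900, -0.0300, 0.0600)

rate change Δω = (0.12625000, -0.06520000, 0.13687500)
precession coupling = (-0.0120, 0.0352, -0.0495)
applied torque τ = (0.1900, -0.0300, 0.0600)
v₁ − v₀ = (0.36000000, 0.40000000, -0.36000000)
m·(v₁−v₀)/dt = (3.6000, 4.0000, -3.6000)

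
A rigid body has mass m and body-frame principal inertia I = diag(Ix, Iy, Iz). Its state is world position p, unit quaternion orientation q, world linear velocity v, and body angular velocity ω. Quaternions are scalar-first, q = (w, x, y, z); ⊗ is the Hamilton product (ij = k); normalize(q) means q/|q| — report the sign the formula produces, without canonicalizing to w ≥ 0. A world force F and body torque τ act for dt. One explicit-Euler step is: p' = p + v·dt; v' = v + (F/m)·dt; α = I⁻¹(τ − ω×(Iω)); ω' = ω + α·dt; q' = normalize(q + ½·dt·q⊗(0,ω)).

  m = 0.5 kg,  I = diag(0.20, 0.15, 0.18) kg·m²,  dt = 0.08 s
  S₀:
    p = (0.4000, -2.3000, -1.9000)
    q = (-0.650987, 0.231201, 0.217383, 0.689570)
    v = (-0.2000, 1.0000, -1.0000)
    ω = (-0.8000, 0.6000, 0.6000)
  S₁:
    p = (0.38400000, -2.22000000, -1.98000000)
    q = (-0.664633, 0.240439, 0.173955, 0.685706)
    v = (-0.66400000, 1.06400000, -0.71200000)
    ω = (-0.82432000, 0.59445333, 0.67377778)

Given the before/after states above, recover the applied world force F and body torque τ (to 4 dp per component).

F = (-2.9000, 0.4000, 1.8000)
τ = (-0.0500, -0.0200, 0.1900)

velocity change Δv = (-0.46400000, 0.06400000, 0.28800000)
F = m·Δv/dt = (-2.9000, 0.4000, 1.8000)
rate change Δω = (-0.02432000, -0.00554667, 0.07377778)
ω₀×(Iω₀) = (0.0108, -0.0096, 0.0240)
applied torque τ = (-0.0500, -0.0200, 0.1900)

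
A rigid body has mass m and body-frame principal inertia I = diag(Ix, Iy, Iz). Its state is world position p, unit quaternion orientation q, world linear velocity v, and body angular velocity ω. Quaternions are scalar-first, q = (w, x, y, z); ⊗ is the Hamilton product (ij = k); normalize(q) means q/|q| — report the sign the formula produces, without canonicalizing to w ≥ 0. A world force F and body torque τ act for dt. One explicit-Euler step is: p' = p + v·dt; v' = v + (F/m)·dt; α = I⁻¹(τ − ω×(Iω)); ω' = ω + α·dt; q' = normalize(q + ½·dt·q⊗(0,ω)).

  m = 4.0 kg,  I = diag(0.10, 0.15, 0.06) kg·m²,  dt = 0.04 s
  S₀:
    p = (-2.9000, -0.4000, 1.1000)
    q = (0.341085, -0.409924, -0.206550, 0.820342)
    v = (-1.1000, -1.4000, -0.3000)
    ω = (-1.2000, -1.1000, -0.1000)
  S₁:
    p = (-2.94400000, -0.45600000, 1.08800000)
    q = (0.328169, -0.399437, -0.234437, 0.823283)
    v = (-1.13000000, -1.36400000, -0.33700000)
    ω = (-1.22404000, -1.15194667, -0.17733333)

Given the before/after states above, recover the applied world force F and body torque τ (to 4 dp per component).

F = (-3.0000, 3.6000, -3.7000)
τ = (-0.0700, -0.1900, -0.0500)

Δv = v₁−v₀ = (-0.03000000, 0.03600000, -0.03700000)
m·(v₁−v₀)/dt = (-3.0000, 3.6000, -3.7000)
ω₁ − ω₀ = (-0.02404000, -0.05194667, -0.07733333)
ω₀×(Iω₀) = (-0.0099, 0.0048, 0.0660)
τ = I·(Δω/dt) + ω₀×(Iω₀) = (-0.0700, -0.1900, -0.0500)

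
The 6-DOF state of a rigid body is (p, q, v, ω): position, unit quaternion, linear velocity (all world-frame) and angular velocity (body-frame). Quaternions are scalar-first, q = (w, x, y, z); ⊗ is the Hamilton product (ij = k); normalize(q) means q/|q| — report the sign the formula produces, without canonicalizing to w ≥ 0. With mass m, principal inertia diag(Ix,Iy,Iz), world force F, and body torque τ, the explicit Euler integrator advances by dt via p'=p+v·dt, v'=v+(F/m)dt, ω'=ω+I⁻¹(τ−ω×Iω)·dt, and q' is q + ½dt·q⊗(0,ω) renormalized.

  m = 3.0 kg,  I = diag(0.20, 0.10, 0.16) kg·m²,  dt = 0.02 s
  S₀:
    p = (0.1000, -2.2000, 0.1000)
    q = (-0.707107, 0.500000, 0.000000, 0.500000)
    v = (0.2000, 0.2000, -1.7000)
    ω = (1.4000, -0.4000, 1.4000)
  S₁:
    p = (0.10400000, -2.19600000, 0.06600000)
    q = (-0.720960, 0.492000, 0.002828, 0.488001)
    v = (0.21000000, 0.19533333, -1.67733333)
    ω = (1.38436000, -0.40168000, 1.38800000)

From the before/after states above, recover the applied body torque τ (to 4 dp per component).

τ = (-0.1900, 0.0700, -0.0400)

ω₁ − ω₀ = (-0.01564000, -0.00168000, -0.01200000)
ω₀×(Iω₀) = (-0.0336, 0.0784, 0.0560)
applied torque τ = (-0.1900, 0.0700, -0.0400)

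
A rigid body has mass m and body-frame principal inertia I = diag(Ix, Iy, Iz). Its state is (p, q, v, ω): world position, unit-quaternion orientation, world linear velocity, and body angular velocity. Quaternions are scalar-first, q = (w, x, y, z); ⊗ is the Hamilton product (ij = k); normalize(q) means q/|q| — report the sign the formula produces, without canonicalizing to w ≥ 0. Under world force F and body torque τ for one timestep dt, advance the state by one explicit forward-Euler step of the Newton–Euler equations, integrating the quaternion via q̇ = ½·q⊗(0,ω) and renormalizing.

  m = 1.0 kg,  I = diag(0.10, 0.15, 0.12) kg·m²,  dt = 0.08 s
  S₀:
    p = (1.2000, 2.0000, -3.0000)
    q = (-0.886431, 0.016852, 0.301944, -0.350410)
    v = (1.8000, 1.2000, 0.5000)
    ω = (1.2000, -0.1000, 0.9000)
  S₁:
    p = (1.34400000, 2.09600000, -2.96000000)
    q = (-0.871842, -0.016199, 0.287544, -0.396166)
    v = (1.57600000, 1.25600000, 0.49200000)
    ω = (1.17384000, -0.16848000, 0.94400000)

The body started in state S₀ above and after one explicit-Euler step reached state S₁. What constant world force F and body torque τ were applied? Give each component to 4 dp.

F = (-2.8000, 0.7000, -0.1000)
τ = (-0.0300, -0.1500, 0.0600)

velocity change Δv = (-0.22400000, 0.05600000, -0.00800000)
applied force F = (-2.8000, 0.7000, -0.1000)
rate change Δω = (-0.02616000, -0.06848000, 0.04400000)
gyro term ω₀×Iω₀ = (0.0027, -0.0216, -0.0060)
applied torque τ = (-0.0300, -0.1500, 0.0600)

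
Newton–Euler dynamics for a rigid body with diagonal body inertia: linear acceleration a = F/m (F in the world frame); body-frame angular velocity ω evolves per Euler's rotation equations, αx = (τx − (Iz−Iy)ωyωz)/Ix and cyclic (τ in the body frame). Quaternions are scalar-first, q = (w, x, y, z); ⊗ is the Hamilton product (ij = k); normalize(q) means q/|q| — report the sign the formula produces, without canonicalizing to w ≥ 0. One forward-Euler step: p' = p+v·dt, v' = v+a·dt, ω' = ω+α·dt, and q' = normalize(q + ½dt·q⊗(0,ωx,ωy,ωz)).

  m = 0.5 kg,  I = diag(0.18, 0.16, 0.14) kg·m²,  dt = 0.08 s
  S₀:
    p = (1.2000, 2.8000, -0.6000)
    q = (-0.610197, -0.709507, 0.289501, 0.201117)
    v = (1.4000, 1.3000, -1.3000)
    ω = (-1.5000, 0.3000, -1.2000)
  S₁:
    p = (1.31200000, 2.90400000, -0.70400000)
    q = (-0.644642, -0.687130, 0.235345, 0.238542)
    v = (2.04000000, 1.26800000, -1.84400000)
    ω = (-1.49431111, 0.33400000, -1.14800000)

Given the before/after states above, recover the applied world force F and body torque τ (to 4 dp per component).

F = (4.0000, -0.2000, -3.4000)
τ = (0.0200, 0.1400, 0.1000)

Δω = ω₁−ω₀ = (0.00568889, 0.03400000, 0.05200000)
gyro term ω₀×Iω₀ = (0.0072, 0.0720, 0.0090)
τ = I·(Δω/dt) + ω₀×(Iω₀) = (0.0200, 0.1400, 0.1000)
v₁ − v₀ = (0.64000000, -0.03200000, -0.54400000)
applied force F = (4.0000, -0.2000, -3.4000)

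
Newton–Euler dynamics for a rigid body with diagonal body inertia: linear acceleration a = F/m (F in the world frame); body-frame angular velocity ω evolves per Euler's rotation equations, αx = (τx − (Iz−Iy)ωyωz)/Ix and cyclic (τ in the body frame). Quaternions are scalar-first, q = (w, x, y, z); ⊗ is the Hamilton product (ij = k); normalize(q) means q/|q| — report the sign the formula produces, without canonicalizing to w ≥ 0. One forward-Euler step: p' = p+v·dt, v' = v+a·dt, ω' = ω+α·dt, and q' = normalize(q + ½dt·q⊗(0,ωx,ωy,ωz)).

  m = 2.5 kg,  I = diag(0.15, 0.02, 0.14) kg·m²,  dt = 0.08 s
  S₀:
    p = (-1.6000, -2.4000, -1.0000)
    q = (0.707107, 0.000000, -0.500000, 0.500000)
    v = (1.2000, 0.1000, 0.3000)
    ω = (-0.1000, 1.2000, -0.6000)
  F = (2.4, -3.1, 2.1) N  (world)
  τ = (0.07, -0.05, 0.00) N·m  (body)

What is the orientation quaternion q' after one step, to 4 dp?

q⊗(0,ω) = (0.9000000, -0.3707107, 0.7985284, -0.4742642)
updated quaternion q' = (0.7420, -0.0148, -0.4674, 0.4803)

q' = (0.7420, -0.0148, -0.4674, 0.4803)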